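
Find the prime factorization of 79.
79

Divide by primes starting from smallest:
79 ÷ 79 = 1

79 = 79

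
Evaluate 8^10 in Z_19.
10 = 8 + 2 (binary 1010). Repeated squaring mod 19: 8^1 ≡ 8; 8^2 ≡ 8² = 64 ≡ 7; 8^4 ≡ 7² = 49 ≡ 11; 8^8 ≡ 11² = 121 ≡ 7. Multiply: 8^10 = 8^8 × 8^2 ≡ 7 × 7 (mod 19): 7 × 7 = 49 ≡ 11. So 8^10 ≡ 11 (mod 19).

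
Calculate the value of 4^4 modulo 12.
4 = 4 (binary 100). Repeated squaring mod 12: 4^1 ≡ 4; 4^2 ≡ 4² = 16 ≡ 4; 4^4 ≡ 4² = 16 ≡ 4. So 4^4 ≡ 4 (mod 12).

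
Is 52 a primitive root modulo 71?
Yes

To verify, check if 52^(70/q) ≢ 1 (mod 71) for each prime divisor q of 70
Divisors of 70 = 70: [1, 2, 5, 7, 10, 14, 35, 70]
  52^(70/2) = 52^35 ≡ 70 (mod 71)
  52^(70/5) = 52^14 ≡ 54 (mod 71)
  52^(70/7) = 52^10 ≡ 37 (mod 71)
Conclusion: 52 is a primitive root modulo 71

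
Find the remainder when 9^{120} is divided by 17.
By Fermat: 9^{16} ≡ 1 (mod 17). 120 = 7×16 + 8. So 9^{120} ≡ 9^{8} ≡ 1 (mod 17)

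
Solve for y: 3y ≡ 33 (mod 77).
11

Since gcd(3, 77) = 1 divides 33, a solution exists.
Multiply both sides by the inverse of 3 mod 77:
  3^(-1) mod 77 = 26
  x ≡ 26 × 33 ≡ 858 ≡ 11 (mod 77)
Verification: 3 × 11 = 33 = 0 × 77 + 33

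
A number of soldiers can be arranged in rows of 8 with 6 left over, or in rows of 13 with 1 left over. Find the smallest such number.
M = 8 × 13 = 104. M₁ = 13, y₁ ≡ 5 (mod 8). M₂ = 8, y₂ ≡ 5 (mod 13). t = 6×13×5 + 1×8×5 ≡ 14 (mod 104). The smallest positive such number is 14.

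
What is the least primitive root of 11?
2

A primitive root g modulo p has order p-1 = 10
Prime divisors of 10: [2, 5]
g is a primitive root iff g^(10/q) ≢ 1 (mod 11) for each prime divisor q
Testing small values:
  g = 2: 2^5 ≡ 10, 2^2 ≡ 4 (mod 11) → none is 1, primitive root!
The smallest primitive root is 2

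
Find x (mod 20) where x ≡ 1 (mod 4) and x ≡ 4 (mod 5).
M = 4 × 5 = 20. M₁ = 5, y₁ ≡ 1 (mod 4). M₂ = 4, y₂ ≡ 4 (mod 5). x = 1×5×1 + 4×4×4 ≡ 9 (mod 20)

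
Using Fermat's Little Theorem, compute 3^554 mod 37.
By Fermat: 3^{36} ≡ 1 (mod 37). 554 ≡ 14 (mod 36). So 3^{554} ≡ 3^{14} ≡ 16 (mod 37)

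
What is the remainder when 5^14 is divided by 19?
Using repeated squaring. 14 = 8 + 4 + 2 (binary 1110). Repeated squaring mod 19: 5^1 ≡ 5; 5^2 ≡ 5² = 25 ≡ 6; 5^4 ≡ 6² = 36 ≡ 17; 5^8 ≡ 17² = 289 ≡ 4. Multiply: 5^14 = 5^8 × 5^4 × 5^2 ≡ 4 × 17 × 6 (mod 19): 4 × 17 = 68 ≡ 11; 11 × 6 = 66 ≡ 9. So 5^14 ≡ 9 (mod 19).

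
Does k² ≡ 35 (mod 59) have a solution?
By Euler's criterion: 35^{29} ≡ 1 (mod 59). Since this equals 1, 35 is a QR.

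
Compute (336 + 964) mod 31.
29

(336 + 964) = 1300
1300 mod 31 = 29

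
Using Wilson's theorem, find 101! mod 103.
(102)! = (101)! × (102) ≡ -1 (mod 103). So (101)! ≡ -1 × (102)^(-1) ≡ (-1)×(-1) = 1 (mod 103)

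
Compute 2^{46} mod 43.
16

Using successive squaring:
Binary expansion of 46: 101110
Powers of 2 mod 43 (each is the square of the previous):
  2^1 ≡ 2 (mod 43)
  2^2 ≡ 2² = 4 ≡ 4 (mod 43)
  2^4 ≡ 4² = 16 ≡ 16 (mod 43)
  2^8 ≡ 16² = 256 ≡ 41 (mod 43)
  2^16 ≡ 41² = 1681 ≡ 4 (mod 43)
  2^32 ≡ 4² = 16 ≡ 16 (mod 43)
46 = 32 + 8 + 4 + 2, so 2^46 = 2^32 × 2^8 × 2^4 × 2^2 ≡ 16 × 41 × 16 × 4 (mod 43)
Multiplying step by step:
  16 × 41 = 656 ≡ 11 (mod 43)
  11 × 16 = 176 ≡ 4 (mod 43)
  4 × 4 = 16 ≡ 16 (mod 43)
Result: 2^46 ≡ 16 (mod 43)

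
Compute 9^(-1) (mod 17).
9^(-1) ≡ 2 (mod 17). Verification: 9 × 2 = 18 ≡ 1 (mod 17)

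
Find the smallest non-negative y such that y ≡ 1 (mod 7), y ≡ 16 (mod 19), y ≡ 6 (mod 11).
358

Using the Chinese Remainder Theorem:
M = product of moduli = 1463
For equation 1: M_1 = 209, 209 ≡ 6 (mod 7), inverse of 209 mod 7 is 6 (check: 6 × 6 = 36 ≡ 1 (mod 7))
For equation 2: M_2 = 77, 77 ≡ 1 (mod 19), inverse of 77 mod 19 is 1 (check: 1 × 1 = 1 ≡ 1 (mod 19))
For equation 3: M_3 = 133, 133 ≡ 1 (mod 11), inverse of 133 mod 11 is 1 (check: 1 × 1 = 1 ≡ 1 (mod 11))
Combine: y ≡ Σ r_i×M_i×(M_i⁻¹ mod m_i) = 1×209×6 + 16×77×1 + 6×133×1 = 1254 + 1232 + 798 = 3284
3284 mod 1463 = 358
y ≡ 358 (mod 1463)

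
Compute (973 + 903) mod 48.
4

(973 + 903) = 1876
1876 mod 48 = 4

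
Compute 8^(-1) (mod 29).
11

Using Extended Euclidean Algorithm:
gcd(8, 29) = 1
Bezout coefficients: 8 × 11 + 29 × -3 = 1
So 8 × 11 ≡ 1 (mod 29)
The inverse is 11 mod 29 = 11
Verification: 8 × 11 = 88 = 3 × 29 + 1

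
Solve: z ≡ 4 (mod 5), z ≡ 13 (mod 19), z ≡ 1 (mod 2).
M = 5 × 19 × 2 = 190. M₁ = 38, y₁ ≡ 2 (mod 5). M₂ = 10, y₂ ≡ 2 (mod 19). M₃ = 95, y₃ ≡ 1 (mod 2). z = 4×38×2 + 13×10×2 + 1×95×1 ≡ 89 (mod 190)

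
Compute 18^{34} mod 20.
4

Using successive squaring:
Binary expansion of 34: 100010
Powers of 18 mod 20 (each is the square of the previous):
  18^1 ≡ 18 (mod 20)
  18^2 ≡ 18² = 324 ≡ 4 (mod 20)
  18^4 ≡ 4² = 16 ≡ 16 (mod 20)
  18^8 ≡ 16² = 256 ≡ 16 (mod 20)
  18^16 ≡ 16² = 256 ≡ 16 (mod 20)
  18^32 ≡ 16² = 256 ≡ 16 (mod 20)
34 = 32 + 2, so 18^34 = 18^32 × 18^2 ≡ 16 × 4 (mod 20)
Multiplying step by step:
  16 × 4 = 64 ≡ 4 (mod 20)
Result: 18^34 ≡ 4 (mod 20)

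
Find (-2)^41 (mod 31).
Using Fermat: (-2)^{30} ≡ 1 (mod 31). 41 ≡ 11 (mod 30). So (-2)^{41} ≡ (-2)^{11} ≡ 29 (mod 31)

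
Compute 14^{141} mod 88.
80

Using successive squaring:
Binary expansion of 141: 10001101
Powers of 14 mod 88 (each is the square of the previous):
  14^1 ≡ 14 (mod 88)
  14^2 ≡ 14² = 196 ≡ 20 (mod 88)
  14^4 ≡ 20² = 400 ≡ 48 (mod 88)
  14^8 ≡ 48² = 2304 ≡ 16 (mod 88)
  14^16 ≡ 16² = 256 ≡ 80 (mod 88)
  14^32 ≡ 80² = 6400 ≡ 64 (mod 88)
  14^64 ≡ 64² = 4096 ≡ 48 (mod 88)
  14^128 ≡ 48² = 2304 ≡ 16 (mod 88)
141 = 128 + 8 + 4 + 1, so 14^141 = 14^128 × 14^8 × 14^4 × 14^1 ≡ 16 × 16 × 48 × 14 (mod 88)
Multiplying step by step:
  16 × 16 = 256 ≡ 80 (mod 88)
  80 × 48 = 3840 ≡ 56 (mod 88)
  56 × 14 = 784 ≡ 80 (mod 88)
Result: 14^141 ≡ 80 (mod 88)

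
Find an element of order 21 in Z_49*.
2 has order 21 mod 49 since 2^{21} ≡ 1 (mod 49) and no smaller power works.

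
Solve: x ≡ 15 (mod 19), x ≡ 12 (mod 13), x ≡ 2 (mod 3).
M = 19 × 13 × 3 = 741. M₁ = 39, y₁ ≡ 1 (mod 19). M₂ = 57, y₂ ≡ 8 (mod 13). M₃ = 247, y₃ ≡ 1 (mod 3). x = 15×39×1 + 12×57×8 + 2×247×1 ≡ 623 (mod 741)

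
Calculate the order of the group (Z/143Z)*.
120

Prime factorization: 143 = 11 × 13
Using the formula φ(n) = n × Π(1 - 1/p) for each prime factor p:
φ(143) = 143 × (1 - 1/11) × (1 - 1/13)
φ(143) = 120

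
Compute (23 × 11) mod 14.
1

(23 × 11) = 253
253 mod 14 = 1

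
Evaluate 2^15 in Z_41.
Using repeated squaring. 15 = 8 + 4 + 2 + 1 (binary 1111). Repeated squaring mod 41: 2^1 ≡ 2; 2^2 ≡ 2² = 4 ≡ 4; 2^4 ≡ 4² = 16 ≡ 16; 2^8 ≡ 16² = 256 ≡ 10. Multiply: 2^15 = 2^8 × 2^4 × 2^2 × 2^1 ≡ 10 × 16 × 4 × 2 (mod 41): 10 × 16 = 160 ≡ 37; 37 × 4 = 148 ≡ 25; 25 × 2 = 50 ≡ 9. So 2^15 ≡ 9 (mod 41).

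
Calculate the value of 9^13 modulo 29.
Using repeated squaring. 13 = 8 + 4 + 1 (binary 1101). Repeated squaring mod 29: 9^1 ≡ 9; 9^2 ≡ 9² = 81 ≡ 23; 9^4 ≡ 23² = 529 ≡ 7; 9^8 ≡ 7² = 49 ≡ 20. Multiply: 9^13 = 9^8 × 9^4 × 9^1 ≡ 20 × 7 × 9 (mod 29): 20 × 7 = 140 ≡ 24; 24 × 9 = 216 ≡ 13. So 9^13 ≡ 13 (mod 29).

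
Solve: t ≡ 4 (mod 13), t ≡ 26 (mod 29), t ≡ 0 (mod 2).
M = 13 × 29 × 2 = 754. M₁ = 58, y₁ ≡ 11 (mod 13). M₂ = 26, y₂ ≡ 19 (mod 29). M₃ = 377, y₃ ≡ 1 (mod 2). t = 4×58×11 + 26×26×19 + 0×377×1 ≡ 316 (mod 754)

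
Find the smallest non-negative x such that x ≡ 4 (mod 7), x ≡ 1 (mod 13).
53

Using the Chinese Remainder Theorem:
M = product of moduli = 91
For equation 1: M_1 = 13, 13 ≡ 6 (mod 7), inverse of 13 mod 7 is 6 (check: 6 × 6 = 36 ≡ 1 (mod 7))
For equation 2: M_2 = 7, 7 ≡ 7 (mod 13), inverse of 7 mod 13 is 2 (check: 7 × 2 = 14 ≡ 1 (mod 13))
Combine: x ≡ Σ r_i×M_i×(M_i⁻¹ mod m_i) = 4×13×6 + 1×7×2 = 312 + 14 = 326
326 mod 91 = 53
x ≡ 53 (mod 91)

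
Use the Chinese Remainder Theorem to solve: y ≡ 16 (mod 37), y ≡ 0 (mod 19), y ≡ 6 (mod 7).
608

Using the Chinese Remainder Theorem:
M = product of moduli = 4921
For equation 1: M_1 = 133, 133 ≡ 22 (mod 37), inverse of 133 mod 37 is 32 (check: 22 × 32 = 704 ≡ 1 (mod 37))
For equation 2: M_2 = 259, 259 ≡ 12 (mod 19), inverse of 259 mod 19 is 8 (check: 12 × 8 = 96 ≡ 1 (mod 19))
For equation 3: M_3 = 703, 703 ≡ 3 (mod 7), inverse of 703 mod 7 is 5 (check: 3 × 5 = 15 ≡ 1 (mod 7))
Combine: y ≡ Σ r_i×M_i×(M_i⁻¹ mod m_i) = 16×133×32 + 0×259×8 + 6×703×5 = 68096 + 0 + 21090 = 89186
89186 mod 4921 = 608
y ≡ 608 (mod 4921)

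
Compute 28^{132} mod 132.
124

Using successive squaring:
Binary expansion of 132: 10000100
Powers of 28 mod 132 (each is the square of the previous):
  28^1 ≡ 28 (mod 132)
  28^2 ≡ 28² = 784 ≡ 124 (mod 132)
  28^4 ≡ 124² = 15376 ≡ 64 (mod 132)
  28^8 ≡ 64² = 4096 ≡ 4 (mod 132)
  28^16 ≡ 4² = 16 ≡ 16 (mod 132)
  28^32 ≡ 16² = 256 ≡ 124 (mod 132)
  28^64 ≡ 124² = 15376 ≡ 64 (mod 132)
  28^128 ≡ 64² = 4096 ≡ 4 (mod 132)
132 = 128 + 4, so 28^132 = 28^128 × 28^4 ≡ 4 × 64 (mod 132)
Multiplying step by step:
  4 × 64 = 256 ≡ 124 (mod 132)
Result: 28^132 ≡ 124 (mod 132)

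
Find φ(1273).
1188

Prime factorization: 1273 = 19 × 67
Using the formula φ(n) = n × Π(1 - 1/p) for each prime factor p:
φ(1273) = 1273 × (1 - 1/19) × (1 - 1/67)
φ(1273) = 1188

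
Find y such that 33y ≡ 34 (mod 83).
79

Since gcd(33, 83) = 1 divides 34, a solution exists.
Multiply both sides by the inverse of 33 mod 83:
  33^(-1) mod 83 = 78
  x ≡ 78 × 34 ≡ 2652 ≡ 79 (mod 83)
Verification: 33 × 79 = 2607 = 31 × 83 + 34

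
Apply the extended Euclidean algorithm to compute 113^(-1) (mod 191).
Extended GCD: 113(71) + 191(-42) = 1. So 113^(-1) ≡ 71 ≡ 71 (mod 191). Verify: 113 × 71 = 8023 ≡ 1 (mod 191)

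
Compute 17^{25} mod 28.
17

Using successive squaring:
Binary expansion of 25: 11001
Powers of 17 mod 28 (each is the square of the previous):
  17^1 ≡ 17 (mod 28)
  17^2 ≡ 17² = 289 ≡ 9 (mod 28)
  17^4 ≡ 9² = 81 ≡ 25 (mod 28)
  17^8 ≡ 25² = 625 ≡ 9 (mod 28)
  17^16 ≡ 9² = 81 ≡ 25 (mod 28)
25 = 16 + 8 + 1, so 17^25 = 17^16 × 17^8 × 17^1 ≡ 25 × 9 × 17 (mod 28)
Multiplying step by step:
  25 × 9 = 225 ≡ 1 (mod 28)
  1 × 17 = 17 ≡ 17 (mod 28)
Result: 17^25 ≡ 17 (mod 28)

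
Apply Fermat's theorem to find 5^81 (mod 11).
By Fermat: 5^{10} ≡ 1 (mod 11). 81 = 8×10 + 1. So 5^{81} ≡ 5^{1} ≡ 5 (mod 11)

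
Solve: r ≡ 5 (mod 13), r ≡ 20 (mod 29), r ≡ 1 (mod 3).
M = 13 × 29 × 3 = 1131. M₁ = 87, y₁ ≡ 3 (mod 13). M₂ = 39, y₂ ≡ 3 (mod 29). M₃ = 377, y₃ ≡ 2 (mod 3). r = 5×87×3 + 20×39×3 + 1×377×2 ≡ 1006 (mod 1131)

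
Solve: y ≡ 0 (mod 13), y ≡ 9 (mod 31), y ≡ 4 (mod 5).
M = 13 × 31 × 5 = 2015. M₁ = 155, y₁ ≡ 12 (mod 13). M₂ = 65, y₂ ≡ 21 (mod 31). M₃ = 403, y₃ ≡ 2 (mod 5). y = 0×155×12 + 9×65×21 + 4×403×2 ≡ 1404 (mod 2015)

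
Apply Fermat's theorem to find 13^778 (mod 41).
By Fermat: 13^{40} ≡ 1 (mod 41). 778 ≡ 18 (mod 40). So 13^{778} ≡ 13^{18} ≡ 8 (mod 41)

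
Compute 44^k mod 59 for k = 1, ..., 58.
g^1, g^2, ..., g^{58} mod 59: {44, 48, 47, 3, 14, 26, 23, 9, 42, 19, 10, 27, 8, 57, 30, 22, 24, 53, 31, 7, 13, 41, 34, 21, 39, 5, 43, 4, 58, 15, 11, 12, 56, 45, 33, 36, 50, 17, 40, 49, 32, 51, 2, 29, 37, 35, 6, 28, 52, 46, 18, 25, 38, 20, 54, 16, 55, 1}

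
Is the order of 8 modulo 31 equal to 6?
No, the actual order is 5, not 6.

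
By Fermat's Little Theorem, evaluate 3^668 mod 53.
By Fermat: 3^{52} ≡ 1 (mod 53). 668 ≡ 44 (mod 52). So 3^{668} ≡ 3^{44} ≡ 24 (mod 53)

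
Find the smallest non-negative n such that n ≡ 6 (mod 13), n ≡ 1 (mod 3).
19

Using the Chinese Remainder Theorem:
M = product of moduli = 39
For equation 1: M_1 = 3, 3 ≡ 3 (mod 13), inverse of 3 mod 13 is 9 (check: 3 × 9 = 27 ≡ 1 (mod 13))
For equation 2: M_2 = 13, 13 ≡ 1 (mod 3), inverse of 13 mod 3 is 1 (check: 1 × 1 = 1 ≡ 1 (mod 3))
Combine: n ≡ Σ r_i×M_i×(M_i⁻¹ mod m_i) = 6×3×9 + 1×13×1 = 162 + 13 = 175
175 mod 39 = 19
n ≡ 19 (mod 39)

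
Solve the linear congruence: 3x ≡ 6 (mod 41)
2

Since gcd(3, 41) = 1 divides 6, a solution exists.
Multiply both sides by the inverse of 3 mod 41:
  3^(-1) mod 41 = 14
  x ≡ 14 × 6 ≡ 84 ≡ 2 (mod 41)
Verification: 3 × 2 = 6 = 0 × 41 + 6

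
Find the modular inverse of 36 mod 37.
36^(-1) ≡ 36 (mod 37). Verification: 36 × 36 = 1296 ≡ 1 (mod 37)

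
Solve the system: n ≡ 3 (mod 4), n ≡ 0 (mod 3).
M = 4 × 3 = 12. M₁ = 3, y₁ ≡ 3 (mod 4). M₂ = 4, y₂ ≡ 1 (mod 3). n = 3×3×3 + 0×4×1 ≡ 3 (mod 12)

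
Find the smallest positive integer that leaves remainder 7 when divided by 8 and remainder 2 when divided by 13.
M = 8 × 13 = 104. M₁ = 13, y₁ ≡ 5 (mod 8). M₂ = 8, y₂ ≡ 5 (mod 13). t = 7×13×5 + 2×8×5 ≡ 15 (mod 104). The smallest positive such number is 15.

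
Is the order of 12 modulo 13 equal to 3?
No, the actual order is 2, not 3.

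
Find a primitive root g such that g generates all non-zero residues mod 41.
p - 1 = 40 has prime divisors 2, 5. h is a primitive root mod 41 iff h^(40/q) ≢ 1 (mod 41) for each such q.
h = 2: 2^20 ≡ 1, 2^8 ≡ 10 (mod 41); 2^20 ≡ 1, so not a primitive root.
h = 3: 3^20 ≡ 40, 3^8 ≡ 1 (mod 41); 3^8 ≡ 1, so not a primitive root.
h = 4: 4^20 ≡ 1, 4^8 ≡ 18 (mod 41); 4^20 ≡ 1, so not a primitive root.
h = 5: 5^20 ≡ 1, 5^8 ≡ 18 (mod 41); 5^20 ≡ 1, so not a primitive root.
h = 6: 6^20 ≡ 40, 6^8 ≡ 10 (mod 41); none is 1, so 6 has order 40 and is a primitive root.
The smallest primitive root mod 41 is g = 6.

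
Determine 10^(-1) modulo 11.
10^(-1) ≡ 10 (mod 11). Verification: 10 × 10 = 100 ≡ 1 (mod 11)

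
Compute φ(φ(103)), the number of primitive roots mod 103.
Number of primitive roots mod 103 = φ(102) = 32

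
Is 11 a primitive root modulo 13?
Yes

To verify, check if 11^(12/q) ≢ 1 (mod 13) for each prime divisor q of 12
Divisors of 12 = 12: [1, 2, 3, 4, 6, 12]
  11^(12/2) = 11^6 ≡ 12 (mod 13)
  11^(12/3) = 11^4 ≡ 3 (mod 13)
Conclusion: 11 is a primitive root modulo 13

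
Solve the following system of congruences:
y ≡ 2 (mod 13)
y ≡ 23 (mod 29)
197

Using the Chinese Remainder Theorem:
M = product of moduli = 377
For equation 1: M_1 = 29, 29 ≡ 3 (mod 13), inverse of 29 mod 13 is 9 (check: 3 × 9 = 27 ≡ 1 (mod 13))
For equation 2: M_2 = 13, 13 ≡ 13 (mod 29), inverse of 13 mod 29 is 9 (check: 13 × 9 = 117 ≡ 1 (mod 29))
Combine: y ≡ Σ r_i×M_i×(M_i⁻¹ mod m_i) = 2×29×9 + 23×13×9 = 522 + 2691 = 3213
3213 mod 377 = 197
y ≡ 197 (mod 377)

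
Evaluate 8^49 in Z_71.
Using repeated squaring. 49 = 32 + 16 + 1 (binary 110001). Repeated squaring mod 71: 8^1 ≡ 8; 8^2 ≡ 8² = 64 ≡ 64; 8^4 ≡ 64² = 4096 ≡ 49; 8^8 ≡ 49² = 2401 ≡ 58; 8^16 ≡ 58² = 3364 ≡ 27; 8^32 ≡ 27² = 729 ≡ 19. Multiply: 8^49 = 8^32 × 8^16 × 8^1 ≡ 19 × 27 × 8 (mod 71): 19 × 27 = 513 ≡ 16; 16 × 8 = 128 ≡ 57. So 8^49 ≡ 57 (mod 71).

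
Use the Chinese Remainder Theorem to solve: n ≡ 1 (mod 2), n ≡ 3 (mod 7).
3

Using the Chinese Remainder Theorem:
M = product of moduli = 14
For equation 1: M_1 = 7, 7 ≡ 1 (mod 2), inverse of 7 mod 2 is 1 (check: 1 × 1 = 1 ≡ 1 (mod 2))
For equation 2: M_2 = 2, 2 ≡ 2 (mod 7), inverse of 2 mod 7 is 4 (check: 2 × 4 = 8 ≡ 1 (mod 7))
Combine: n ≡ Σ r_i×M_i×(M_i⁻¹ mod m_i) = 1×7×1 + 3×2×4 = 7 + 24 = 31
31 mod 14 = 3
n ≡ 3 (mod 14)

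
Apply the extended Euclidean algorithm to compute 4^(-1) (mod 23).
Extended GCD: 4(6) + 23(-1) = 1. So 4^(-1) ≡ 6 ≡ 6 (mod 23). Verify: 4 × 6 = 24 ≡ 1 (mod 23)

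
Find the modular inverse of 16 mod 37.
16^(-1) ≡ 7 (mod 37). Verification: 16 × 7 = 112 ≡ 1 (mod 37)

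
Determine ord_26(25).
Powers of 25 mod 26: 25^1≡25, 25^2≡1. Order = 2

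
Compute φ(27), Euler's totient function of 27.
18

Prime factorization: 27 = 3^3
Using the formula φ(n) = n × Π(1 - 1/p) for each prime factor p:
φ(27) = 27 × (1 - 1/3)
φ(27) = 18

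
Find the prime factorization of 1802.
2 × 17 × 53

Divide by primes starting from smallest:
1802 ÷ 2 = 901
901 ÷ 17 = 53
53 ÷ 53 = 1

1802 = 2 × 17 × 53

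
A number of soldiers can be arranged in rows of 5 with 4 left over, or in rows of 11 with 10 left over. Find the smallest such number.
M = 5 × 11 = 55. M₁ = 11, y₁ ≡ 1 (mod 5). M₂ = 5, y₂ ≡ 9 (mod 11). x = 4×11×1 + 10×5×9 ≡ 54 (mod 55). The smallest positive such number is 54.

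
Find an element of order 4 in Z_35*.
8 has order 4 mod 35 since 8^{4} ≡ 1 (mod 35) and no smaller power works.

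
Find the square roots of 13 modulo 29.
The square roots of 13 mod 29 are 10 and 19. Verify: 10² = 100 ≡ 13 (mod 29)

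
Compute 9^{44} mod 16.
1

Using successive squaring:
Binary expansion of 44: 101100
Powers of 9 mod 16 (each is the square of the previous):
  9^1 ≡ 9 (mod 16)
  9^2 ≡ 9² = 81 ≡ 1 (mod 16)
  9^4 ≡ 1² = 1 ≡ 1 (mod 16)
  9^8 ≡ 1² = 1 ≡ 1 (mod 16)
  9^16 ≡ 1² = 1 ≡ 1 (mod 16)
  9^32 ≡ 1² = 1 ≡ 1 (mod 16)
44 = 32 + 8 + 4, so 9^44 = 9^32 × 9^8 × 9^4 ≡ 1 × 1 × 1 (mod 16)
Multiplying step by step:
  1 × 1 = 1 ≡ 1 (mod 16)
  1 × 1 = 1 ≡ 1 (mod 16)
Result: 9^44 ≡ 1 (mod 16)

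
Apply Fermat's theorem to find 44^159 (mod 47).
By Fermat: 44^{46} ≡ 1 (mod 47). 159 = 3×46 + 21. So 44^{159} ≡ 44^{21} ≡ 26 (mod 47)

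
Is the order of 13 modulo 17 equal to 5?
No, the actual order is 4, not 5.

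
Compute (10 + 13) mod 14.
9

(10 + 13) = 23
23 mod 14 = 9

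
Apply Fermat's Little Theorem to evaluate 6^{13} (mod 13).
6

By Fermat's Little Theorem, a^(p-1) ≡ 1 (mod p) for prime p and gcd(a, p) = 1
Here p = 13, so 6^12 ≡ 1 (mod 13)
We can reduce the exponent: 13 mod 12 = 1
So 6^13 ≡ 6^1 (mod 13)
Computing: 6^1 mod 13 = 6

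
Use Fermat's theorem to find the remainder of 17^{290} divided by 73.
70

By Fermat's Little Theorem, a^(p-1) ≡ 1 (mod p) for prime p and gcd(a, p) = 1
Here p = 73, so 17^72 ≡ 1 (mod 73)
We can reduce the exponent: 290 mod 72 = 2
So 17^290 ≡ 17^2 (mod 73)
Computing: 17^2 mod 73 = 70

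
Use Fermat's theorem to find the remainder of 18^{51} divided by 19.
18

By Fermat's Little Theorem, a^(p-1) ≡ 1 (mod p) for prime p and gcd(a, p) = 1
Here p = 19, so 18^18 ≡ 1 (mod 19)
We can reduce the exponent: 51 mod 18 = 15
So 18^51 ≡ 18^15 (mod 19)
Computing: 18^15 mod 19 = 18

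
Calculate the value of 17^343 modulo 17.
Using repeated squaring. 17 ≡ 0 (mod 17). 343 = 256 + 64 + 16 + 4 + 2 + 1 (binary 101010111). Repeated squaring mod 17: 0^1 ≡ 0; 0^2 ≡ 0² = 0 ≡ 0; 0^4 ≡ 0² = 0 ≡ 0; 0^8 ≡ 0² = 0 ≡ 0; 0^16 ≡ 0² = 0 ≡ 0; 0^32 ≡ 0² = 0 ≡ 0; 0^64 ≡ 0² = 0 ≡ 0; 0^128 ≡ 0² = 0 ≡ 0; 0^256 ≡ 0² = 0 ≡ 0. Multiply: 17^343 ≡ 0^256 × 0^64 × 0^16 × 0^4 × 0^2 × 0^1 ≡ 0 × 0 × 0 × 0 × 0 × 0 (mod 17): 0 × 0 = 0 ≡ 0; 0 × 0 = 0 ≡ 0; 0 × 0 = 0 ≡ 0; 0 × 0 = 0 ≡ 0; 0 × 0 = 0 ≡ 0. So 17^343 ≡ 0 (mod 17).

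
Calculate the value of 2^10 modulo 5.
10 = 8 + 2 (binary 1010). Repeated squaring mod 5: 2^1 ≡ 2; 2^2 ≡ 2² = 4 ≡ 4; 2^4 ≡ 4² = 16 ≡ 1; 2^8 ≡ 1² = 1 ≡ 1. Multiply: 2^10 = 2^8 × 2^2 ≡ 1 × 4 (mod 5): 1 × 4 = 4 ≡ 4. So 2^10 ≡ 4 (mod 5).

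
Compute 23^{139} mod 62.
27

Using successive squaring:
Binary expansion of 139: 10001011
Powers of 23 mod 62 (each is the square of the previous):
  23^1 ≡ 23 (mod 62)
  23^2 ≡ 23² = 529 ≡ 33 (mod 62)
  23^4 ≡ 33² = 1089 ≡ 35 (mod 62)
  23^8 ≡ 35² = 1225 ≡ 47 (mod 62)
  23^16 ≡ 47² = 2209 ≡ 39 (mod 62)
  23^32 ≡ 39² = 1521 ≡ 33 (mod 62)
  23^64 ≡ 33² = 1089 ≡ 35 (mod 62)
  23^128 ≡ 35² = 1225 ≡ 47 (mod 62)
139 = 128 + 8 + 2 + 1, so 23^139 = 23^128 × 23^8 × 23^2 × 23^1 ≡ 47 × 47 × 33 × 23 (mod 62)
Multiplying step by step:
  47 × 47 = 2209 ≡ 39 (mod 62)
  39 × 33 = 1287 ≡ 47 (mod 62)
  47 × 23 = 1081 ≡ 27 (mod 62)
Result: 23^139 ≡ 27 (mod 62)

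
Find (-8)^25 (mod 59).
Using repeated squaring. (-8) ≡ 51 (mod 59). 25 = 16 + 8 + 1 (binary 11001). Repeated squaring mod 59: 51^1 ≡ 51; 51^2 ≡ 51² = 2601 ≡ 5; 51^4 ≡ 5² = 25 ≡ 25; 51^8 ≡ 25² = 625 ≡ 35; 51^16 ≡ 35² = 1225 ≡ 45. Multiply: (-8)^25 ≡ 51^16 × 51^8 × 51^1 ≡ 45 × 35 × 51 (mod 59): 45 × 35 = 1575 ≡ 41; 41 × 51 = 2091 ≡ 26. So (-8)^25 ≡ 26 (mod 59).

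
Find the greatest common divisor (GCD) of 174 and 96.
6

Using the Euclidean algorithm:
174 = 1 × 96 + 78
96 = 1 × 78 + 18
78 = 4 × 18 + 6
18 = 3 × 6 + 0

GCD(174, 96) = 6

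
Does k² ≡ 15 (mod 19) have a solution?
By Euler's criterion: 15^{9} ≡ 18 (mod 19). Since this equals -1 (≡ 18), 15 is not a QR.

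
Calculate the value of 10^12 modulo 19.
Using repeated squaring. 12 = 8 + 4 (binary 1100). Repeated squaring mod 19: 10^1 ≡ 10; 10^2 ≡ 10² = 100 ≡ 5; 10^4 ≡ 5² = 25 ≡ 6; 10^8 ≡ 6² = 36 ≡ 17. Multiply: 10^12 = 10^8 × 10^4 ≡ 17 × 6 (mod 19): 17 × 6 = 102 ≡ 7. So 10^12 ≡ 7 (mod 19).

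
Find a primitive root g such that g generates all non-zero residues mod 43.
p - 1 = 42 has prime divisors 2, 3, 7. h is a primitive root mod 43 iff h^(42/q) ≢ 1 (mod 43) for each such q.
h = 2: 2^21 ≡ 42, 2^14 ≡ 1, 2^6 ≡ 21 (mod 43); 2^14 ≡ 1, so not a primitive root.
h = 3: 3^21 ≡ 42, 3^14 ≡ 36, 3^6 ≡ 41 (mod 43); none is 1, so 3 has order 42 and is a primitive root.
The smallest primitive root mod 43 is g = 3.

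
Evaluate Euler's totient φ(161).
132

Prime factorization: 161 = 7 × 23
Using the formula φ(n) = n × Π(1 - 1/p) for each prime factor p:
φ(161) = 161 × (1 - 1/7) × (1 - 1/23)
φ(161) = 132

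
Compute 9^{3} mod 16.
9

Using successive squaring:
Binary expansion of 3: 11
Powers of 9 mod 16 (each is the square of the previous):
  9^1 ≡ 9 (mod 16)
  9^2 ≡ 9² = 81 ≡ 1 (mod 16)
3 = 2 + 1, so 9^3 = 9^2 × 9^1 ≡ 1 × 9 (mod 16)
Multiplying step by step:
  1 × 9 = 9 ≡ 9 (mod 16)
Result: 9^3 ≡ 9 (mod 16)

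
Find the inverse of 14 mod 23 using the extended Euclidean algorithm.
Extended GCD: 14(5) + 23(-3) = 1. So 14^(-1) ≡ 5 ≡ 5 (mod 23). Verify: 14 × 5 = 70 ≡ 1 (mod 23)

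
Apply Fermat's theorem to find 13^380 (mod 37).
By Fermat: 13^{36} ≡ 1 (mod 37). 380 ≡ 20 (mod 36). So 13^{380} ≡ 13^{20} ≡ 16 (mod 37)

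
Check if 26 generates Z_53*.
p - 1 = 52 has prime divisors 2, 13. Check 26^(52/q) mod 53 for each: 26^(52/2) = 26^26 ≡ 52, 26^(52/13) = 26^4 ≡ 10 (mod 53). None of these is 1, so 26 has order 52 = φ(53), so it is a primitive root mod 53.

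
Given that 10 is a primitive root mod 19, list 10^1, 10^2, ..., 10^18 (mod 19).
g^1, g^2, ..., g^{18} mod 19: {10, 5, 12, 6, 3, 11, 15, 17, 18, 9, 14, 7, 13, 16, 8, 4, 2, 1}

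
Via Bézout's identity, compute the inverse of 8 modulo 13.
Extended GCD: 8(5) + 13(-3) = 1. So 8^(-1) ≡ 5 ≡ 5 (mod 13). Verify: 8 × 5 = 40 ≡ 1 (mod 13)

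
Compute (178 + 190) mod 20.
8

(178 + 190) = 368
368 mod 20 = 8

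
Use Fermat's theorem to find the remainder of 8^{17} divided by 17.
8

By Fermat's Little Theorem, a^(p-1) ≡ 1 (mod p) for prime p and gcd(a, p) = 1
Here p = 17, so 8^16 ≡ 1 (mod 17)
We can reduce the exponent: 17 mod 16 = 1
So 8^17 ≡ 8^1 (mod 17)
Computing: 8^1 mod 17 = 8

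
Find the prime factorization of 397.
397

Divide by primes starting from smallest:
397 ÷ 397 = 1

397 = 397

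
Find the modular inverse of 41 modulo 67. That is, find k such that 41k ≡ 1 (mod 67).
18

Using Extended Euclidean Algorithm:
gcd(41, 67) = 1
Bezout coefficients: 41 × 18 + 67 × -11 = 1
So 41 × 18 ≡ 1 (mod 67)
The inverse is 18 mod 67 = 18
Verification: 41 × 18 = 738 = 11 × 67 + 1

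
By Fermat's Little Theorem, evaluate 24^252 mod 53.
By Fermat: 24^{52} ≡ 1 (mod 53). 252 = 4×52 + 44. So 24^{252} ≡ 24^{44} ≡ 10 (mod 53)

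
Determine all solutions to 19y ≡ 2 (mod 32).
22

Since gcd(19, 32) = 1 divides 2, a solution exists.
Multiply both sides by the inverse of 19 mod 32:
  19^(-1) mod 32 = 27
  x ≡ 27 × 2 ≡ 54 ≡ 22 (mod 32)
Verification: 19 × 22 = 418 = 13 × 32 + 2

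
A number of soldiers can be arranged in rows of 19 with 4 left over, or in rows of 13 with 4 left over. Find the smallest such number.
M = 19 × 13 = 247. M₁ = 13, y₁ ≡ 3 (mod 19). M₂ = 19, y₂ ≡ 11 (mod 13). r = 4×13×3 + 4×19×11 ≡ 4 (mod 247). The smallest positive such number is 4.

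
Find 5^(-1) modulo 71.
57

Using Extended Euclidean Algorithm:
gcd(5, 71) = 1
Bezout coefficients: 5 × -14 + 71 × 1 = 1
So 5 × -14 ≡ 1 (mod 71)
The inverse is -14 mod 71 = 57
Verification: 5 × 57 = 285 = 4 × 71 + 1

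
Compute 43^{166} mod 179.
3

Using successive squaring:
Binary expansion of 166: 10100110
Powers of 43 mod 179 (each is the square of the previous):
  43^1 ≡ 43 (mod 179)
  43^2 ≡ 43² = 1849 ≡ 59 (mod 179)
  43^4 ≡ 59² = 3481 ≡ 80 (mod 179)
  43^8 ≡ 80² = 6400 ≡ 135 (mod 179)
  43^16 ≡ 135² = 18225 ≡ 146 (mod 179)
  43^32 ≡ 146² = 21316 ≡ 15 (mod 179)
  43^64 ≡ 15² = 225 ≡ 46 (mod 179)
  43^128 ≡ 46² = 2116 ≡ 147 (mod 179)
166 = 128 + 32 + 4 + 2, so 43^166 = 43^128 × 43^32 × 43^4 × 43^2 ≡ 147 × 15 × 80 × 59 (mod 179)
Multiplying step by step:
  147 × 15 = 2205 ≡ 57 (mod 179)
  57 × 80 = 4560 ≡ 85 (mod 179)
  85 × 59 = 5015 ≡ 3 (mod 179)
Result: 43^166 ≡ 3 (mod 179)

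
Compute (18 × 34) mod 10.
2

(18 × 34) = 612
612 mod 10 = 2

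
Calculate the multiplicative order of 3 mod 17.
Powers of 3 mod 17: 3^1≡3, 3^2≡9, 3^3≡10, 3^4≡13, 3^5≡5, 3^6≡15, 3^7≡11, 3^8≡16, 3^9≡14, 3^10≡8, 3^11≡7, 3^12≡4, 3^13≡12, 3^14≡2, 3^15≡6, 3^16≡1. Order = 16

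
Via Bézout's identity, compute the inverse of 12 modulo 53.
Extended GCD: 12(-22) + 53(5) = 1. So 12^(-1) ≡ 31 ≡ 31 (mod 53). Verify: 12 × 31 = 372 ≡ 1 (mod 53)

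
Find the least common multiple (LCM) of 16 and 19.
304

First find GCD(16, 19) using the Euclidean algorithm:
16 = 0 × 19 + 16
19 = 1 × 16 + 3
16 = 5 × 3 + 1
3 = 3 × 1 + 0
GCD(16, 19) = 1

LCM formula: LCM(a, b) = (a × b) / GCD(a, b)
LCM(16, 19) = (16 × 19) / 1
LCM(16, 19) = 304 / 1
LCM(16, 19) = 304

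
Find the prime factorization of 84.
2^2 × 3 × 7

Divide by primes starting from smallest:
84 ÷ 2 = 42
42 ÷ 2 = 21
21 ÷ 3 = 7
7 ÷ 7 = 1

84 = 2^2 × 3 × 7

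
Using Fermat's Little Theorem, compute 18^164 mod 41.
By Fermat: 18^{40} ≡ 1 (mod 41). 164 = 4×40 + 4. So 18^{164} ≡ 18^{4} ≡ 16 (mod 41)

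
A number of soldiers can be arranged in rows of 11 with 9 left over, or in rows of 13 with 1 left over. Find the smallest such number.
M = 11 × 13 = 143. M₁ = 13, y₁ ≡ 6 (mod 11). M₂ = 11, y₂ ≡ 6 (mod 13). m = 9×13×6 + 1×11×6 ≡ 53 (mod 143). The smallest positive such number is 53.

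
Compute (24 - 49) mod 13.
1

(24 - 49) = -25
-25 mod 13 = 1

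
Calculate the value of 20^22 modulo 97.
Using repeated squaring. 22 = 16 + 4 + 2 (binary 10110). Repeated squaring mod 97: 20^1 ≡ 20; 20^2 ≡ 20² = 400 ≡ 12; 20^4 ≡ 12² = 144 ≡ 47; 20^8 ≡ 47² = 2209 ≡ 75; 20^16 ≡ 75² = 5625 ≡ 96. Multiply: 20^22 = 20^16 × 20^4 × 20^2 ≡ 96 × 47 × 12 (mod 97): 96 × 47 = 4512 ≡ 50; 50 × 12 = 600 ≡ 18. So 20^22 ≡ 18 (mod 97).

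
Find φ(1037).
960

Prime factorization: 1037 = 17 × 61
Using the formula φ(n) = n × Π(1 - 1/p) for each prime factor p:
φ(1037) = 1037 × (1 - 1/17) × (1 - 1/61)
φ(1037) = 960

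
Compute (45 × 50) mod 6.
0

(45 × 50) = 2250
2250 mod 6 = 0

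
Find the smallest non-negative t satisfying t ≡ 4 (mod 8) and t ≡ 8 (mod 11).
M = 8 × 11 = 88. M₁ = 11, y₁ ≡ 3 (mod 8). M₂ = 8, y₂ ≡ 7 (mod 11). t = 4×11×3 + 8×8×7 ≡ 52 (mod 88)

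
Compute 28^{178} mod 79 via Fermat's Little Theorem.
16

By Fermat's Little Theorem, a^(p-1) ≡ 1 (mod p) for prime p and gcd(a, p) = 1
Here p = 79, so 28^78 ≡ 1 (mod 79)
We can reduce the exponent: 178 mod 78 = 22
So 28^178 ≡ 28^22 (mod 79)
Computing: 28^22 mod 79 = 16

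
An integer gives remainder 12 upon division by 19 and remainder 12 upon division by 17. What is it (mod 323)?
M = 19 × 17 = 323. M₁ = 17, y₁ ≡ 9 (mod 19). M₂ = 19, y₂ ≡ 9 (mod 17). t = 12×17×9 + 12×19×9 ≡ 12 (mod 323). The smallest positive such number is 12.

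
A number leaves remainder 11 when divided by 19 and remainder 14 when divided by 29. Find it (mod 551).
M = 19 × 29 = 551. M₁ = 29, y₁ ≡ 2 (mod 19). M₂ = 19, y₂ ≡ 26 (mod 29). y = 11×29×2 + 14×19×26 ≡ 391 (mod 551)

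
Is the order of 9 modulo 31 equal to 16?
No, the actual order is 15, not 16.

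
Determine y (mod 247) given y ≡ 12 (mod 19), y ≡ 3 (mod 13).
107

Using the Chinese Remainder Theorem:
M = product of moduli = 247
For equation 1: M_1 = 13, 13 ≡ 13 (mod 19), inverse of 13 mod 19 is 3 (check: 13 × 3 = 39 ≡ 1 (mod 19))
For equation 2: M_2 = 19, 19 ≡ 6 (mod 13), inverse of 19 mod 13 is 11 (check: 6 × 11 = 66 ≡ 1 (mod 13))
Combine: y ≡ Σ r_i×M_i×(M_i⁻¹ mod m_i) = 12×13×3 + 3×19×11 = 468 + 627 = 1095
1095 mod 247 = 107
y ≡ 107 (mod 247)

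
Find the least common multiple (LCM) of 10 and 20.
20

First find GCD(10, 20) using the Euclidean algorithm:
10 = 0 × 20 + 10
20 = 2 × 10 + 0
GCD(10, 20) = 10

LCM formula: LCM(a, b) = (a × b) / GCD(a, b)
LCM(10, 20) = (10 × 20) / 10
LCM(10, 20) = 200 / 10
LCM(10, 20) = 20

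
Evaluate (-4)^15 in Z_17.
Using repeated squaring. (-4) ≡ 13 (mod 17). 15 = 8 + 4 + 2 + 1 (binary 1111). Repeated squaring mod 17: 13^1 ≡ 13; 13^2 ≡ 13² = 169 ≡ 16; 13^4 ≡ 16² = 256 ≡ 1; 13^8 ≡ 1² = 1 ≡ 1. Multiply: (-4)^15 ≡ 13^8 × 13^4 × 13^2 × 13^1 ≡ 1 × 1 × 16 × 13 (mod 17): 1 × 1 = 1 ≡ 1; 1 × 16 = 16 ≡ 16; 16 × 13 = 208 ≡ 4. So (-4)^15 ≡ 4 (mod 17).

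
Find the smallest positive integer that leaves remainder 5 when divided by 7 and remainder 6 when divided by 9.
M = 7 × 9 = 63. M₁ = 9, y₁ ≡ 4 (mod 7). M₂ = 7, y₂ ≡ 4 (mod 9). t = 5×9×4 + 6×7×4 ≡ 33 (mod 63). The smallest positive such number is 33.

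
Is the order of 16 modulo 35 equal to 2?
No, the actual order is 3, not 2.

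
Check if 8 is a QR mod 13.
By Euler's criterion: 8^{6} ≡ 12 (mod 13). Since this equals -1 (≡ 12), 8 is not a QR.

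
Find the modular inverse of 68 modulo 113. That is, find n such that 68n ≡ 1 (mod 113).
5

Using Extended Euclidean Algorithm:
gcd(68, 113) = 1
Bezout coefficients: 68 × 5 + 113 × -3 = 1
So 68 × 5 ≡ 1 (mod 113)
The inverse is 5 mod 113 = 5
Verification: 68 × 5 = 340 = 3 × 113 + 1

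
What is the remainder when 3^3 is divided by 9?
3 = 2 + 1 (binary 11). Repeated squaring mod 9: 3^1 ≡ 3; 3^2 ≡ 3² = 9 ≡ 0. Multiply: 3^3 = 3^2 × 3^1 ≡ 0 × 3 (mod 9): 0 × 3 = 0 ≡ 0. So 3^3 ≡ 0 (mod 9).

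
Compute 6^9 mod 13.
9 = 8 + 1 (binary 1001). Repeated squaring mod 13: 6^1 ≡ 6; 6^2 ≡ 6² = 36 ≡ 10; 6^4 ≡ 10² = 100 ≡ 9; 6^8 ≡ 9² = 81 ≡ 3. Multiply: 6^9 = 6^8 × 6^1 ≡ 3 × 6 (mod 13): 3 × 6 = 18 ≡ 5. So 6^9 ≡ 5 (mod 13).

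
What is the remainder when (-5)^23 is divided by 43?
Using repeated squaring. (-5) ≡ 38 (mod 43). 23 = 16 + 4 + 2 + 1 (binary 10111). Repeated squaring mod 43: 38^1 ≡ 38; 38^2 ≡ 38² = 1444 ≡ 25; 38^4 ≡ 25² = 625 ≡ 23; 38^8 ≡ 23² = 529 ≡ 13; 38^16 ≡ 13² = 169 ≡ 40. Multiply: (-5)^23 ≡ 38^16 × 38^4 × 38^2 × 38^1 ≡ 40 × 23 × 25 × 38 (mod 43): 40 × 23 = 920 ≡ 17; 17 × 25 = 425 ≡ 38; 38 × 38 = 1444 ≡ 25. So (-5)^23 ≡ 25 (mod 43).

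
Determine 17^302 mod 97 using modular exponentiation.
Using Fermat: 17^{96} ≡ 1 (mod 97). 302 ≡ 14 (mod 96). So 17^{302} ≡ 17^{14} ≡ 66 (mod 97)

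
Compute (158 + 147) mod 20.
5

(158 + 147) = 305
305 mod 20 = 5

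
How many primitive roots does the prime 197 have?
Number of primitive roots mod 197 = φ(196) = 84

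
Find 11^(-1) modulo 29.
8

Using Extended Euclidean Algorithm:
gcd(11, 29) = 1
Bezout coefficients: 11 × 8 + 29 × -3 = 1
So 11 × 8 ≡ 1 (mod 29)
The inverse is 8 mod 29 = 8
Verification: 11 × 8 = 88 = 3 × 29 + 1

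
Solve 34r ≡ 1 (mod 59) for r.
34^(-1) ≡ 33 (mod 59). Verification: 34 × 33 = 1122 ≡ 1 (mod 59)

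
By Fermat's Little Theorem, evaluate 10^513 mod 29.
By Fermat: 10^{28} ≡ 1 (mod 29). 513 ≡ 9 (mod 28). So 10^{513} ≡ 10^{9} ≡ 18 (mod 29)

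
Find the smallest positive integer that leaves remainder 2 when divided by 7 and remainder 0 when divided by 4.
M = 7 × 4 = 28. M₁ = 4, y₁ ≡ 2 (mod 7). M₂ = 7, y₂ ≡ 3 (mod 4). x = 2×4×2 + 0×7×3 ≡ 16 (mod 28). The smallest positive such number is 16.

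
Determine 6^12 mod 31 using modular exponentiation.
Using repeated squaring. 12 = 8 + 4 (binary 1100). Repeated squaring mod 31: 6^1 ≡ 6; 6^2 ≡ 6² = 36 ≡ 5; 6^4 ≡ 5² = 25 ≡ 25; 6^8 ≡ 25² = 625 ≡ 5. Multiply: 6^12 = 6^8 × 6^4 ≡ 5 × 25 (mod 31): 5 × 25 = 125 ≡ 1. So 6^12 ≡ 1 (mod 31).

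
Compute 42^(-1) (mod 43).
42

Using Extended Euclidean Algorithm:
gcd(42, 43) = 1
Bezout coefficients: 42 × -1 + 43 × 1 = 1
So 42 × -1 ≡ 1 (mod 43)
The inverse is -1 mod 43 = 42
Verification: 42 × 42 = 1764 = 41 × 43 + 1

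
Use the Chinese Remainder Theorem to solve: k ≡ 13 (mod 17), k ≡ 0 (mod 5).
30

Using the Chinese Remainder Theorem:
M = product of moduli = 85
For equation 1: M_1 = 5, 5 ≡ 5 (mod 17), inverse of 5 mod 17 is 7 (check: 5 × 7 = 35 ≡ 1 (mod 17))
For equation 2: M_2 = 17, 17 ≡ 2 (mod 5), inverse of 17 mod 5 is 3 (check: 2 × 3 = 6 ≡ 1 (mod 5))
Combine: k ≡ Σ r_i×M_i×(M_i⁻¹ mod m_i) = 13×5×7 + 0×17×3 = 455 + 0 = 455
455 mod 85 = 30
k ≡ 30 (mod 85)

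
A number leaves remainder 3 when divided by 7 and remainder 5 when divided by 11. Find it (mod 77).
M = 7 × 11 = 77. M₁ = 11, y₁ ≡ 2 (mod 7). M₂ = 7, y₂ ≡ 8 (mod 11). m = 3×11×2 + 5×7×8 ≡ 38 (mod 77)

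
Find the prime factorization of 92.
2^2 × 23

Divide by primes starting from smallest:
92 ÷ 2 = 46
46 ÷ 2 = 23
23 ÷ 23 = 1

92 = 2^2 × 23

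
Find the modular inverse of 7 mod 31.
7^(-1) ≡ 9 (mod 31). Verification: 7 × 9 = 63 ≡ 1 (mod 31)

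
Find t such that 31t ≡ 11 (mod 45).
41

Since gcd(31, 45) = 1 divides 11, a solution exists.
Multiply both sides by the inverse of 31 mod 45:
  31^(-1) mod 45 = 16
  x ≡ 16 × 11 ≡ 176 ≡ 41 (mod 45)
Verification: 31 × 41 = 1271 = 28 × 45 + 11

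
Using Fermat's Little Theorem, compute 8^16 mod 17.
By Fermat's Little Theorem, 8^{16} ≡ 1 (mod 17) since 17 is prime and gcd(8, 17) = 1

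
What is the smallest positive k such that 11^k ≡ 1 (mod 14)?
Powers of 11 mod 14: 11^1≡11, 11^2≡9, 11^3≡1. Order = 3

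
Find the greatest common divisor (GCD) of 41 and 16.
1

Using the Euclidean algorithm:
41 = 2 × 16 + 9
16 = 1 × 9 + 7
9 = 1 × 7 + 2
7 = 3 × 2 + 1
2 = 2 × 1 + 0

GCD(41, 16) = 1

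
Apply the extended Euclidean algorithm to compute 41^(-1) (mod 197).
Extended GCD: 41(-24) + 197(5) = 1. So 41^(-1) ≡ 173 ≡ 173 (mod 197). Verify: 41 × 173 = 7093 ≡ 1 (mod 197)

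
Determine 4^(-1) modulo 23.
4^(-1) ≡ 6 (mod 23). Verification: 4 × 6 = 24 ≡ 1 (mod 23)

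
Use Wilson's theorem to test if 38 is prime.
(37)! mod 38 = 0. Since 0 ≢ -1 (mod 38), 38 is not prime.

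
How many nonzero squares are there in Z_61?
For prime 61, there are (p-1)/2 = (61-1)/2 = 30 quadratic residues (excluding 0).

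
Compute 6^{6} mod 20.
16

Using successive squaring:
Binary expansion of 6: 110
Powers of 6 mod 20 (each is the square of the previous):
  6^1 ≡ 6 (mod 20)
  6^2 ≡ 6² = 36 ≡ 16 (mod 20)
  6^4 ≡ 16² = 256 ≡ 16 (mod 20)
6 = 4 + 2, so 6^6 = 6^4 × 6^2 ≡ 16 × 16 (mod 20)
Multiplying step by step:
  16 × 16 = 256 ≡ 16 (mod 20)
Result: 6^6 ≡ 16 (mod 20)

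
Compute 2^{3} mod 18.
8

Using successive squaring:
Binary expansion of 3: 11
Powers of 2 mod 18 (each is the square of the previous):
  2^1 ≡ 2 (mod 18)
  2^2 ≡ 2² = 4 ≡ 4 (mod 18)
3 = 2 + 1, so 2^3 = 2^2 × 2^1 ≡ 4 × 2 (mod 18)
Multiplying step by step:
  4 × 2 = 8 ≡ 8 (mod 18)
Result: 2^3 ≡ 8 (mod 18)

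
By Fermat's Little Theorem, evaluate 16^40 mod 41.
By Fermat's Little Theorem, 16^{40} ≡ 1 (mod 41) since 41 is prime and gcd(16, 41) = 1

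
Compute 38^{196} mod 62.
38

Using successive squaring:
Binary expansion of 196: 11000100
Powers of 38 mod 62 (each is the square of the previous):
  38^1 ≡ 38 (mod 62)
  38^2 ≡ 38² = 1444 ≡ 18 (mod 62)
  38^4 ≡ 18² = 324 ≡ 14 (mod 62)
  38^8 ≡ 14² = 196 ≡ 10 (mod 62)
  38^16 ≡ 10² = 100 ≡ 38 (mod 62)
  38^32 ≡ 38² = 1444 ≡ 18 (mod 62)
  38^64 ≡ 18² = 324 ≡ 14 (mod 62)
  38^128 ≡ 14² = 196 ≡ 10 (mod 62)
196 = 128 + 64 + 4, so 38^196 = 38^128 × 38^64 × 38^4 ≡ 10 × 14 × 14 (mod 62)
Multiplying step by step:
  10 × 14 = 140 ≡ 16 (mod 62)
  16 × 14 = 224 ≡ 38 (mod 62)
Result: 38^196 ≡ 38 (mod 62)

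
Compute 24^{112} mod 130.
16

Using successive squaring:
Binary expansion of 112: 1110000
Powers of 24 mod 130 (each is the square of the previous):
  24^1 ≡ 24 (mod 130)
  24^2 ≡ 24² = 576 ≡ 56 (mod 130)
  24^4 ≡ 56² = 3136 ≡ 16 (mod 130)
  24^8 ≡ 16² = 256 ≡ 126 (mod 130)
  24^16 ≡ 126² = 15876 ≡ 16 (mod 130)
  24^32 ≡ 16² = 256 ≡ 126 (mod 130)
  24^64 ≡ 126² = 15876 ≡ 16 (mod 130)
112 = 64 + 32 + 16, so 24^112 = 24^64 × 24^32 × 24^16 ≡ 16 × 126 × 16 (mod 130)
Multiplying step by step:
  16 × 126 = 2016 ≡ 66 (mod 130)
  66 × 16 = 1056 ≡ 16 (mod 130)
Result: 24^112 ≡ 16 (mod 130)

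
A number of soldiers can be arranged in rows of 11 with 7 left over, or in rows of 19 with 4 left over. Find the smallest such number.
M = 11 × 19 = 209. M₁ = 19, y₁ ≡ 7 (mod 11). M₂ = 11, y₂ ≡ 7 (mod 19). k = 7×19×7 + 4×11×7 ≡ 194 (mod 209). The smallest positive such number is 194.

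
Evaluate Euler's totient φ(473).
420

Prime factorization: 473 = 11 × 43
Using the formula φ(n) = n × Π(1 - 1/p) for each prime factor p:
φ(473) = 473 × (1 - 1/11) × (1 - 1/43)
φ(473) = 420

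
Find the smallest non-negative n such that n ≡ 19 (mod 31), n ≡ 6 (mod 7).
174

Using the Chinese Remainder Theorem:
M = product of moduli = 217
For equation 1: M_1 = 7, 7 ≡ 7 (mod 31), inverse of 7 mod 31 is 9 (check: 7 × 9 = 63 ≡ 1 (mod 31))
For equation 2: M_2 = 31, 31 ≡ 3 (mod 7), inverse of 31 mod 7 is 5 (check: 3 × 5 = 15 ≡ 1 (mod 7))
Combine: n ≡ Σ r_i×M_i×(M_i⁻¹ mod m_i) = 19×7×9 + 6×31×5 = 1197 + 930 = 2127
2127 mod 217 = 174
n ≡ 174 (mod 217)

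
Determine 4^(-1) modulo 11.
4^(-1) ≡ 3 (mod 11). Verification: 4 × 3 = 12 ≡ 1 (mod 11)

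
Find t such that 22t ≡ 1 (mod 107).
22^(-1) ≡ 73 (mod 107). Verification: 22 × 73 = 1606 ≡ 1 (mod 107)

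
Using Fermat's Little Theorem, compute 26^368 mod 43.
By Fermat: 26^{42} ≡ 1 (mod 43). 368 = 8×42 + 32. So 26^{368} ≡ 26^{32} ≡ 24 (mod 43)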